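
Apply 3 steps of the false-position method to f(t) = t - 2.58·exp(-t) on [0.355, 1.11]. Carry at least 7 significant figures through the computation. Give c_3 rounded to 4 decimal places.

f(0.355000) = -1.454027, f(1.110000) = 0.259738
step 1: c = 0.995572, f(c) = 0.042232 > 0 → new bracket [0.355000, 0.995572]
step 2: c = 0.977492, f(c) = 0.006758 > 0 → new bracket [0.355000, 0.977492]
step 3: c = 0.974612, f(c) = 0.001079 > 0 → new bracket [0.355000, 0.974612]

0.9746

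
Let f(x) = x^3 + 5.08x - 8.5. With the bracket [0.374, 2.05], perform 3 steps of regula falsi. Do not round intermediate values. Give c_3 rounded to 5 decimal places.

f(0.374000) = -6.547766, f(2.050000) = 10.529125
step 1: c = 1.016626, f(c) = -2.284827 < 0 → new bracket [1.016626, 2.050000]
step 2: c = 1.200885, f(c) = -0.667681 < 0 → new bracket [1.200885, 2.050000]
step 3: c = 1.251519, f(c) = -0.182033 < 0 → new bracket [1.251519, 2.050000]

1.25152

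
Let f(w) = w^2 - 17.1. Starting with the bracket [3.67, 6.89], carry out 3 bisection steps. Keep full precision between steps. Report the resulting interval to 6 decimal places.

f(3.670000) = -3.631100, f(6.890000) = 30.372100 (opposite signs)
step 1: m = 5.280000, f(m) = 10.778400 > 0 → root in [3.670000, 5.280000]
step 2: m = 4.475000, f(m) = 2.925625 > 0 → root in [3.670000, 4.475000]
step 3: m = 4.072500, f(m) = -0.514744 < 0 → root in [4.072500, 4.475000]

[4.072500, 4.475000]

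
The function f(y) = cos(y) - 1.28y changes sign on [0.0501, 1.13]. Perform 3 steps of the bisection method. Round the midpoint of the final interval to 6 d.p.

0.657544

f(0.050100) = 0.934617, f(1.130000) = -1.019740 (opposite signs)
step 1: m = 0.590050, f(m) = 0.075649 > 0 → root in [0.590050, 1.130000]
step 2: m = 0.860025, f(m) = -0.448413 < 0 → root in [0.590050, 0.860025]
step 3: m = 0.725038, f(m) = -0.179573 < 0 → root in [0.590050, 0.725038]
Midpoint of [0.590050, 0.725038] = 0.657544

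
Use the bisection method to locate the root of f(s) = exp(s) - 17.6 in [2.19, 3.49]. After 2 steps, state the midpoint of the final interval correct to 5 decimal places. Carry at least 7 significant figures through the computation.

f(2.190000) = -8.664787, f(3.490000) = 15.185948 (opposite signs)
step 1: m = 2.840000, f(m) = -0.484234 < 0 → root in [2.840000, 3.490000]
step 2: m = 3.165000, f(m) = 6.088744 > 0 → root in [2.840000, 3.165000]
Midpoint of [2.840000, 3.165000] = 3.002500

3.00250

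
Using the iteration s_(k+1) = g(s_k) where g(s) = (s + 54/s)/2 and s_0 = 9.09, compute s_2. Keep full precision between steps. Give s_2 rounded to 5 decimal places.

7.35032

s_1 = g(9.090000) = 7.515297
s_2 = g(7.515297) = 7.350321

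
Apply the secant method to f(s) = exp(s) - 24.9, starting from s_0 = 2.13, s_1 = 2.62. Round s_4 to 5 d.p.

3.18835

Secant update: s_(k+1) = s_k − f(s_k)·(s_k − s_(k-1))/(f(s_k) − f(s_(k-1))).
f(s_0) = -16.485133, f(s_1) = -11.164276
s_2 = 2.620000 - (-11.164276)·(2.620000 - 2.130000)/(-11.164276 - (-16.485133)) = 3.648123; f(s_2) = 13.502518
s_3 = 3.648123 - (13.502518)·(3.648123 - 2.620000)/(13.502518 - (-11.164276)) = 3.085332; f(s_3) = -3.025271
s_4 = 3.085332 - (-3.025271)·(3.085332 - 3.648123)/(-3.025271 - (13.502518)) = 3.188346; f(s_4) = -0.651709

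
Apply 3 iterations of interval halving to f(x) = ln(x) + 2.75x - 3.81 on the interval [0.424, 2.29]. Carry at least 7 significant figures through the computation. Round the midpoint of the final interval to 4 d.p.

1.2404

f(0.424000) = -3.502022, f(2.290000) = 3.316052 (opposite signs)
step 1: m = 1.357000, f(m) = 0.227026 > 0 → root in [0.424000, 1.357000]
step 2: m = 0.890500, f(m) = -1.477097 < 0 → root in [0.890500, 1.357000]
step 3: m = 1.123750, f(m) = -0.603016 < 0 → root in [1.123750, 1.357000]
Midpoint of [1.123750, 1.357000] = 1.240375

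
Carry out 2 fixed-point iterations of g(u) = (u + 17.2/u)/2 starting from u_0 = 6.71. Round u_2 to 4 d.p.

u_1 = g(6.710000) = 4.636669
u_2 = g(4.636669) = 4.173114

4.1731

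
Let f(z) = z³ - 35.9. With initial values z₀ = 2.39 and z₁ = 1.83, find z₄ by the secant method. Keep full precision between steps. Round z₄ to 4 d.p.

3.2214

f(z_0) = -22.248081, f(z_1) = -29.771513
z_2 = 1.830000 - (-29.771513)·(1.830000 - 2.390000)/(-29.771513 - (-22.248081)) = 4.046016; f(z_2) = 30.334286
z_3 = 4.046016 - (30.334286)·(4.046016 - 1.830000)/(30.334286 - (-29.771513)) = 2.927634; f(z_3) = -10.807135
z_4 = 2.927634 - (-10.807135)·(2.927634 - 4.046016)/(-10.807135 - (30.334286)) = 3.221413; f(z_4) = -2.469769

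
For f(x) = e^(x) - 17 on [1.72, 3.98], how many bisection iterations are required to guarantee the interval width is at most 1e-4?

Initial width b − a = 3.98 − 1.72 = 2.260000.
After n steps the width is (b−a)/2^n; need (b−a)/2^n ≤ 1e-4.
So n ≥ log₂(2.260000/1e-4) = log₂(22600.0000) ≈ 14.4640.
Hence n = 15.

15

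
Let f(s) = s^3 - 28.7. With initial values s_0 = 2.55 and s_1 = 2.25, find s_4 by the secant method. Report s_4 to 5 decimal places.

3.05826

f(s_0) = -12.118625, f(s_1) = -17.309375
s_2 = 2.250000 - (-17.309375)·(2.250000 - 2.550000)/(-17.309375 - (-12.118625)) = 3.250397; f(s_2) = 5.640717
s_3 = 3.250397 - (5.640717)·(3.250397 - 2.250000)/(5.640717 - (-17.309375)) = 3.004518; f(s_3) = -1.577836
s_4 = 3.004518 - (-1.577836)·(3.004518 - 3.250397)/(-1.577836 - (5.640717)) = 3.058262; f(s_4) = -0.096170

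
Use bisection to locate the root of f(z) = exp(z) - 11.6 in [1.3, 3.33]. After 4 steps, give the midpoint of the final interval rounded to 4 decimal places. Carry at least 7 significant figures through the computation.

f(1.300000) = -7.930703, f(3.330000) = 16.338342 (opposite signs)
step 1: m = 2.315000, f(m) = -1.475077 < 0 → root in [2.315000, 3.330000]
step 2: m = 2.822500, f(m) = 5.218845 > 0 → root in [2.315000, 2.822500]
step 3: m = 2.568750, f(m) = 1.449502 > 0 → root in [2.315000, 2.568750]
step 4: m = 2.441875, f(m) = -0.105427 < 0 → root in [2.441875, 2.568750]
Midpoint of [2.441875, 2.568750] = 2.505312

2.5053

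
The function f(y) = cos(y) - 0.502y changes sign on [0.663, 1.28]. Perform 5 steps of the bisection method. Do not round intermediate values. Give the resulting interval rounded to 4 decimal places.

[1.0101, 1.0293]

f(0.663000) = 0.455323, f(1.280000) = -0.355845 (opposite signs)
step 1: m = 0.971500, f(m) = 0.076369 > 0 → root in [0.971500, 1.280000]
step 2: m = 1.125750, f(m) = -0.134627 < 0 → root in [0.971500, 1.125750]
step 3: m = 1.048625, f(m) = -0.027646 < 0 → root in [0.971500, 1.048625]
step 4: m = 1.010063, f(m) = 0.024756 > 0 → root in [1.010063, 1.048625]
step 5: m = 1.029344, f(m) = -0.001349 < 0 → root in [1.010063, 1.029344]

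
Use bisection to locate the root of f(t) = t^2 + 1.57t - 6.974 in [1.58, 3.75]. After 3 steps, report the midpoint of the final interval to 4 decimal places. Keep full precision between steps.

f(1.580000) = -1.997000, f(3.750000) = 12.976000 (opposite signs)
step 1: m = 2.665000, f(m) = 4.312275 > 0 → root in [1.580000, 2.665000]
step 2: m = 2.122500, f(m) = 0.863331 > 0 → root in [1.580000, 2.122500]
step 3: m = 1.851250, f(m) = -0.640411 < 0 → root in [1.851250, 2.122500]
Midpoint of [1.851250, 2.122500] = 1.986875

1.9869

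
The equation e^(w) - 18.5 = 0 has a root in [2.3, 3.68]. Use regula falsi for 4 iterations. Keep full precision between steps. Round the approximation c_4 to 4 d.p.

2.9093

f(2.300000) = -8.525818, f(3.680000) = 21.146394
step 1: c = 2.696520, f(c) = -3.671958 < 0 → new bracket [2.696520, 3.680000]
step 2: c = 2.842029, f(c) = -1.349467 < 0 → new bracket [2.842029, 3.680000]
step 3: c = 2.892297, f(c) = -0.465314 < 0 → new bracket [2.892297, 3.680000]
step 4: c = 2.909257, f(c) = -0.156842 < 0 → new bracket [2.909257, 3.680000]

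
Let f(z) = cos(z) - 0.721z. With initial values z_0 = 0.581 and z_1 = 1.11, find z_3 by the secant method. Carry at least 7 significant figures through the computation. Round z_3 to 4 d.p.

Secant update: z_(k+1) = z_k − f(z_k)·(z_k − z_(k-1))/(f(z_k) − f(z_(k-1))).
f(z_0) = 0.417013, f(z_1) = -0.355648
z_2 = 1.110000 - (-0.355648)·(1.110000 - 0.581000)/(-0.355648 - (0.417013)) = 0.866507; f(z_2) = 0.022742
z_3 = 0.866507 - (0.022742)·(0.866507 - 1.110000)/(0.022742 - (-0.355648)) = 0.881141; f(z_3) = 0.000969

0.8811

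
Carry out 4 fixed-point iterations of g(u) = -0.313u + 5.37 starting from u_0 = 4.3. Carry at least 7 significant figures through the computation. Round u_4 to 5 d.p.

4.09189

u_1 = g(4.300000) = 4.024100
u_2 = g(4.024100) = 4.110457
u_3 = g(4.110457) = 4.083427
u_4 = g(4.083427) = 4.091887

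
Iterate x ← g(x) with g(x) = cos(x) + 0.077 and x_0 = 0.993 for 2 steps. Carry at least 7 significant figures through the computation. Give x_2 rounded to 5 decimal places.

0.88903

x_1 = g(0.993000) = 0.623179
x_2 = g(0.623179) = 0.889027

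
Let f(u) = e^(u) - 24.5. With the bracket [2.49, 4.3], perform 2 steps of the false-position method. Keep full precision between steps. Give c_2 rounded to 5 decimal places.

f(2.490000) = -12.438724, f(4.300000) = 49.199794
step 1: c = 2.855260, f(c) = -7.121043 < 0 → new bracket [2.855260, 4.300000]
step 2: c = 3.037929, f(c) = -3.638011 < 0 → new bracket [3.037929, 4.300000]

3.03793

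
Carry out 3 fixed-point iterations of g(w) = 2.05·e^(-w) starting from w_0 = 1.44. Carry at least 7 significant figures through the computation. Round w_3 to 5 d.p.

w_1 = g(1.440000) = 0.485702
w_2 = g(0.485702) = 1.261294
w_3 = g(1.261294) = 0.580739

0.58074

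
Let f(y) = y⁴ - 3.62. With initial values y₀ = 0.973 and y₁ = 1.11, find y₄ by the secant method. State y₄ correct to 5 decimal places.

f(y_0) = -2.723704, f(y_1) = -2.101930
y_2 = 1.110000 - (-2.101930)·(1.110000 - 0.973000)/(-2.101930 - (-2.723704)) = 1.573133; f(y_2) = 2.504375
y_3 = 1.573133 - (2.504375)·(1.573133 - 1.110000)/(2.504375 - (-2.101930)) = 1.321335; f(y_3) = -0.571743
y_4 = 1.321335 - (-0.571743)·(1.321335 - 1.573133)/(-0.571743 - (2.504375)) = 1.368135; f(y_4) = -0.116386

1.36814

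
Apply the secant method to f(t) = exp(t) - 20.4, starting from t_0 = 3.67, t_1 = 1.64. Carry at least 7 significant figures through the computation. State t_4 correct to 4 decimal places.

2.9139

f(t_0) = 18.851906, f(t_1) = -15.244830
t_2 = 1.640000 - (-15.244830)·(1.640000 - 3.670000)/(-15.244830 - (18.851906)) = 2.547624; f(t_2) = -7.623294
t_3 = 2.547624 - (-7.623294)·(2.547624 - 1.640000)/(-7.623294 - (-15.244830)) = 3.455457; f(t_3) = 11.272747
t_4 = 3.455457 - (11.272747)·(3.455457 - 2.547624)/(11.272747 - (-7.623294)) = 2.913874; f(t_4) = -1.971953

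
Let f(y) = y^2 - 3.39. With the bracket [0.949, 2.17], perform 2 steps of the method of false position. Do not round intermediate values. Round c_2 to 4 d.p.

f(0.949000) = -2.489399, f(2.170000) = 1.318900
step 1: c = 1.747140, f(c) = -0.337501 < 0 → new bracket [1.747140, 2.170000]
step 2: c = 1.833300, f(c) = -0.029010 < 0 → new bracket [1.833300, 2.170000]

1.8333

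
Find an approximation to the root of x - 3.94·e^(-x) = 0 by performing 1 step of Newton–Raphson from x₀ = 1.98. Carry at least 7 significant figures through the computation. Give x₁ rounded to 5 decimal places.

Newton update: x ← x − f(x)/f'(x).
f'(x) = 1 + 3.94·e^(-x)
x_0 = 1.980000: f = 1.436007, f' = 1.543993 → x_1 = 1.980000 - (1.436007)/(1.543993) = 1.049939

1.04994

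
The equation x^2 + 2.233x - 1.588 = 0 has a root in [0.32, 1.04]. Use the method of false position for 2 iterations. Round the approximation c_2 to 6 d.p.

f(0.320000) = -0.771040, f(1.040000) = 1.815920
step 1: c = 0.534595, f(c) = -0.108457 < 0 → new bracket [0.534595, 1.040000]
step 2: c = 0.563080, f(c) = -0.013585 < 0 → new bracket [0.563080, 1.040000]

0.563080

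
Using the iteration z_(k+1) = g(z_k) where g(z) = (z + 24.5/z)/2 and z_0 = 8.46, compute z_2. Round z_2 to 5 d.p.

4.99645

z_1 = g(8.460000) = 5.677991
z_2 = g(5.677991) = 4.996449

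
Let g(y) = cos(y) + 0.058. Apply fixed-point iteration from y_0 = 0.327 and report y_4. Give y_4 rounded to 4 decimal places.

0.6900

y_1 = g(0.327000) = 1.005010
y_2 = g(1.005010) = 0.594080
y_3 = g(0.594080) = 0.886664
y_4 = g(0.886664) = 0.690001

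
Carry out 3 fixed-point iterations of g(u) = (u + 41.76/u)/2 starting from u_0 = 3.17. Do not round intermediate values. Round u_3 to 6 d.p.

6.464605

u_1 = g(3.170000) = 8.171751
u_2 = g(8.171751) = 6.641019
u_3 = g(6.641019) = 6.464605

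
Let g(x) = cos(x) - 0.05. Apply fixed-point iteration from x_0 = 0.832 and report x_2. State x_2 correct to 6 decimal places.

x_1 = g(0.832000) = 0.623399
x_2 = g(0.623399) = 0.761899

0.761899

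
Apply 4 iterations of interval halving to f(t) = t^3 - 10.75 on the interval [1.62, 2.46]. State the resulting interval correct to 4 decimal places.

[2.1975, 2.2500]

f(1.620000) = -6.498472, f(2.460000) = 4.136936 (opposite signs)
step 1: m = 2.040000, f(m) = -2.260336 < 0 → root in [2.040000, 2.460000]
step 2: m = 2.250000, f(m) = 0.640625 > 0 → root in [2.040000, 2.250000]
step 3: m = 2.145000, f(m) = -0.880801 < 0 → root in [2.145000, 2.250000]
step 4: m = 2.197500, f(m) = -0.138259 < 0 → root in [2.197500, 2.250000]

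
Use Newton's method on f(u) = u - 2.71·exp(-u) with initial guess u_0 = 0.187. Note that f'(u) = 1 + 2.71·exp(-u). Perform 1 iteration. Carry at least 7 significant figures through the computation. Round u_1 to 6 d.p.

0.821521

Newton update: u ← u − f(u)/f'(u).
u_0 = 0.187000: f = -2.060793, f' = 3.247793 → u_1 = 0.187000 - (-2.060793)/(3.247793) = 0.821521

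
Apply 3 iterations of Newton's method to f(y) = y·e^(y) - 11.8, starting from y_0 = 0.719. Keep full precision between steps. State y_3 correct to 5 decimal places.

2.34255

f'(y) = (y + 1)·e^(y)
y_0 = 0.719000: f = -10.324339, f' = 3.528041 → y_1 = 0.719000 - (-10.324339)/(3.528041) = 3.645366
y_1 = 3.645366: f = 127.805807, f' = 177.902594 → y_2 = 3.645366 - (127.805807)/(177.902594) = 2.926963
y_2 = 2.926963: f = 42.848841, f' = 73.319677 → y_3 = 2.926963 - (42.848841)/(73.319677) = 2.342552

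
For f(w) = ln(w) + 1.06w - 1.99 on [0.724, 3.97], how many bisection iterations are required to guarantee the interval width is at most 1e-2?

Initial width b − a = 3.97 − 0.724 = 3.246000.
After n steps the width is (b−a)/2^n; need (b−a)/2^n ≤ 1e-2.
So n ≥ log₂(3.246000/1e-2) = log₂(324.6000) ≈ 8.3425.
Hence n = 9.

9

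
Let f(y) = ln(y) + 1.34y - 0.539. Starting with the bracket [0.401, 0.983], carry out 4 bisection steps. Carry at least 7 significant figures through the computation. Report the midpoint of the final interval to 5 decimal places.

f(0.401000) = -0.915454, f(0.983000) = 0.761074 (opposite signs)
step 1: m = 0.692000, f(m) = 0.020111 > 0 → root in [0.401000, 0.692000]
step 2: m = 0.546500, f(m) = -0.410911 < 0 → root in [0.546500, 0.692000]
step 3: m = 0.619250, f(m) = -0.188451 < 0 → root in [0.619250, 0.692000]
step 4: m = 0.655625, f(m) = -0.082629 < 0 → root in [0.655625, 0.692000]
Midpoint of [0.655625, 0.692000] = 0.673812

0.67381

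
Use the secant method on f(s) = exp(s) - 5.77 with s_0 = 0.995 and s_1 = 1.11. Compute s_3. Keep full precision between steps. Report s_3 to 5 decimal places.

f(s_0) = -3.065276, f(s_1) = -2.735642
s_2 = 1.110000 - (-2.735642)·(1.110000 - 0.995000)/(-2.735642 - (-3.065276)) = 2.064388; f(s_2) = 2.110474
s_3 = 2.064388 - (2.110474)·(2.064388 - 1.110000)/(2.110474 - (-2.735642)) = 1.648754; f(s_3) = -0.569504

1.64875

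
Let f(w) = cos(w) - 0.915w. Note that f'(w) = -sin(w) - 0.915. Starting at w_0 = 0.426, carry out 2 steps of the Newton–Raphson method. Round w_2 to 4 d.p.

w_0 = 0.426000: f = 0.520836, f' = -1.328232 → w_1 = 0.426000 - (0.520836)/(-1.328232) = 0.818127
w_1 = 0.818127: f = -0.064997, f' = -1.644867 → w_2 = 0.818127 - (-0.064997)/(-1.644867) = 0.778612

0.7786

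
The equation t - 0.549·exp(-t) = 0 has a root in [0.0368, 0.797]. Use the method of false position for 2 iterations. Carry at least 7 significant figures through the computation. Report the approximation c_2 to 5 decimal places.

0.37764

f(0.036800) = -0.492364, f(0.797000) = 0.549577
step 1: c = 0.396029, f(c) = 0.026559 > 0 → new bracket [0.036800, 0.396029]
step 2: c = 0.377643, f(c) = 0.001317 > 0 → new bracket [0.036800, 0.377643]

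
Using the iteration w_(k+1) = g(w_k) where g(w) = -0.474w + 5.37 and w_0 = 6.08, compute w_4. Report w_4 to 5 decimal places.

w_1 = g(6.080000) = 2.488080
w_2 = g(2.488080) = 4.190650
w_3 = g(4.190650) = 3.383632
w_4 = g(3.383632) = 3.766158

3.76616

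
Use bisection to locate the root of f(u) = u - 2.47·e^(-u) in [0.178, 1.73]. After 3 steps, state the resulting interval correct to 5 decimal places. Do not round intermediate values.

f(0.178000) = -1.889248, f(1.730000) = 1.292108 (opposite signs)
step 1: m = 0.954000, f(m) = 0.002563 > 0 → root in [0.178000, 0.954000]
step 2: m = 0.566000, f(m) = -0.836446 < 0 → root in [0.566000, 0.954000]
step 3: m = 0.760000, f(m) = -0.395136 < 0 → root in [0.760000, 0.954000]

[0.76000, 0.95400]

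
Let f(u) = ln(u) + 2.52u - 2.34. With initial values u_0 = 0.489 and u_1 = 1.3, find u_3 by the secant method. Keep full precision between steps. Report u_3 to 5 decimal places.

f(u_0) = -1.823113, f(u_1) = 1.198364
u_2 = 1.300000 - (1.198364)·(1.300000 - 0.489000)/(1.198364 - (-1.823113)) = 0.978345; f(u_2) = 0.103536
u_3 = 0.978345 - (0.103536)·(0.978345 - 1.300000)/(0.103536 - (1.198364)) = 0.947926; f(u_3) = -0.004704

0.94793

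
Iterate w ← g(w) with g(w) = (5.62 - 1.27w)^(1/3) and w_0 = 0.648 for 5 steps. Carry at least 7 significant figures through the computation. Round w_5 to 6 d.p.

1.541571

w_1 = g(0.648000) = 1.686519
w_2 = g(1.686519) = 1.515124
w_3 = g(1.515124) = 1.546094
w_4 = g(1.546094) = 1.540590
w_5 = g(1.540590) = 1.541571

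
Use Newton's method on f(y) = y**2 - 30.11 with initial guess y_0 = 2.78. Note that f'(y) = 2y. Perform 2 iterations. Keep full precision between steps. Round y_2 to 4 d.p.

Newton update: y ← y − f(y)/f'(y).
y_0 = 2.780000: f = -22.381600, f' = 5.560000 → y_1 = 2.780000 - (-22.381600)/(5.560000) = 6.805468
y_1 = 6.805468: f = 16.204390, f' = 13.610935 → y_2 = 6.805468 - (16.204390)/(13.610935) = 5.614926

5.6149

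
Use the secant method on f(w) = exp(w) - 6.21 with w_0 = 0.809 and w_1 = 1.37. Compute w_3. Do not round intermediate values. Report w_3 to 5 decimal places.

1.75696

Secant update: w_(k+1) = w_k − f(w_k)·(w_k − w_(k-1))/(f(w_k) − f(w_(k-1))).
f(w_0) = -3.964339, f(w_1) = -2.274649
w_2 = 1.370000 - (-2.274649)·(1.370000 - 0.809000)/(-2.274649 - (-3.964339)) = 2.125215; f(w_2) = 2.164695
w_3 = 2.125215 - (2.164695)·(2.125215 - 1.370000)/(2.164695 - (-2.274649)) = 1.756960; f(w_3) = -0.415206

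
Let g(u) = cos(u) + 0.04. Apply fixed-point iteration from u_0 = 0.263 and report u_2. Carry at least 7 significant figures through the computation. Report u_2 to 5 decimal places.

0.57557

u_1 = g(0.263000) = 1.005614
u_2 = g(1.005614) = 0.575569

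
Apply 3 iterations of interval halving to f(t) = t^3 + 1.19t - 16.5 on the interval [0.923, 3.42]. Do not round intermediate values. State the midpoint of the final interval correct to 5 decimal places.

2.32756

f(0.923000) = -14.615300, f(3.420000) = 27.571488 (opposite signs)
step 1: m = 2.171500, f(m) = -3.676397 < 0 → root in [2.171500, 3.420000]
step 2: m = 2.795750, f(m) = 8.679134 > 0 → root in [2.171500, 2.795750]
step 3: m = 2.483625, f(m) = 1.775489 > 0 → root in [2.171500, 2.483625]
Midpoint of [2.171500, 2.483625] = 2.327562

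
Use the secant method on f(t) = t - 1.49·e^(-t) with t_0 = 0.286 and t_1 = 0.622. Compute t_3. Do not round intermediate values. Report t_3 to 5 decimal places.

0.72284

f(t_0) = -0.833381, f(t_1) = -0.177936
t_2 = 0.622000 - (-0.177936)·(0.622000 - 0.286000)/(-0.177936 - (-0.833381)) = 0.713215; f(t_2) = -0.016984
t_3 = 0.713215 - (-0.016984)·(0.713215 - 0.622000)/(-0.016984 - (-0.177936)) = 0.722840; f(t_3) = -0.000364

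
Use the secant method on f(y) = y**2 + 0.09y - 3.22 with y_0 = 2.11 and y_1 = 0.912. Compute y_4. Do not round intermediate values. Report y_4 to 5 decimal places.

1.74916

f(y_0) = 1.422000, f(y_1) = -2.306176
y_2 = 0.912000 - (-2.306176)·(0.912000 - 2.110000)/(-2.306176 - (1.422000)) = 1.653059; f(y_2) = -0.338620
y_3 = 1.653059 - (-0.338620)·(1.653059 - 0.912000)/(-0.338620 - (-2.306176)) = 1.780597; f(y_3) = 0.110779
y_4 = 1.780597 - (0.110779)·(1.780597 - 1.653059)/(0.110779 - (-0.338620)) = 1.749158; f(y_4) = -0.003021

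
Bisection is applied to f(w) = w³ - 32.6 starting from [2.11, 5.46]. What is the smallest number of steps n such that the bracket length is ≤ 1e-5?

19

Initial width b − a = 5.46 − 2.11 = 3.350000.
After n steps the width is (b−a)/2^n; need (b−a)/2^n ≤ 1e-5.
So n ≥ log₂(3.350000/1e-5) = log₂(335000.0000) ≈ 18.3538.
Hence n = 19.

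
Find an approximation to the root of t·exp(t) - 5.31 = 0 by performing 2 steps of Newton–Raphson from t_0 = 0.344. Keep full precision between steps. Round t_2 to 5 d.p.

2.22205

f'(t) = (t + 1)·exp(t)
t_0 = 0.344000: f = -4.824761, f' = 1.895818 → t_1 = 0.344000 - (-4.824761)/(1.895818) = 2.888950
t_1 = 2.888950: f = 46.617210, f' = 69.901634 → t_2 = 2.888950 - (46.617210)/(69.901634) = 2.222053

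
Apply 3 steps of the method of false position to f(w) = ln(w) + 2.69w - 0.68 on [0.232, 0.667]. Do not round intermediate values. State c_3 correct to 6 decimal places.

0.506558

f(0.232000) = -1.516938, f(0.667000) = 0.709265
step 1: c = 0.528410, f(c) = 0.103539 > 0 → new bracket [0.232000, 0.528410]
step 2: c = 0.509471, f(c) = 0.016094 > 0 → new bracket [0.232000, 0.509471]
step 3: c = 0.506558, f(c) = 0.002524 > 0 → new bracket [0.232000, 0.506558]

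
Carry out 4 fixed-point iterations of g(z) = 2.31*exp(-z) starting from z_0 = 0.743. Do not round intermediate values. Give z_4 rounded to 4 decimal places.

0.7926

z_1 = g(0.743000) = 1.098832
z_2 = g(1.098832) = 0.769831
z_3 = g(0.769831) = 1.069741
z_4 = g(1.069741) = 0.792555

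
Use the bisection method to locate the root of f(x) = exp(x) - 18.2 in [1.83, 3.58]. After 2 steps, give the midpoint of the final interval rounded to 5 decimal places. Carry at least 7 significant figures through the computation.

2.92375

f(1.830000) = -11.966113, f(3.580000) = 17.673541 (opposite signs)
step 1: m = 2.705000, f(m) = -3.245683 < 0 → root in [2.705000, 3.580000]
step 2: m = 3.142500, f(m) = 4.961699 > 0 → root in [2.705000, 3.142500]
Midpoint of [2.705000, 3.142500] = 2.923750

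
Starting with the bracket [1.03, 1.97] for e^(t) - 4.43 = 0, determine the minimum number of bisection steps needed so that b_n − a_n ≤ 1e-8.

Initial width b − a = 1.97 − 1.03 = 0.940000.
After n steps the width is (b−a)/2^n; need (b−a)/2^n ≤ 1e-8.
So n ≥ log₂(0.940000/1e-8) = log₂(94000000.0000) ≈ 26.4862.
Hence n = 27.

27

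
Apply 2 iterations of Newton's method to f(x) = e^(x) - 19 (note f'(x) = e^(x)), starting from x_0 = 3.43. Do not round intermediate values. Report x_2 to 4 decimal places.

Newton update: x ← x − f(x)/f'(x).
x_0 = 3.430000: f = 11.876643, f' = 30.876643 → x_1 = 3.430000 - (11.876643)/(30.876643) = 3.045352
x_1 = 3.045352: f = 2.017425, f' = 21.017425 → x_2 = 3.045352 - (2.017425)/(21.017425) = 2.949364

2.9494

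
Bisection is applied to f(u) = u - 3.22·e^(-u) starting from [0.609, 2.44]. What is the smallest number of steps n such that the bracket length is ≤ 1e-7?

Initial width b − a = 2.44 − 0.609 = 1.831000.
After n steps the width is (b−a)/2^n; need (b−a)/2^n ≤ 1e-7.
So n ≥ log₂(1.831000/1e-7) = log₂(18310000.0000) ≈ 24.1261.
Hence n = 25.

25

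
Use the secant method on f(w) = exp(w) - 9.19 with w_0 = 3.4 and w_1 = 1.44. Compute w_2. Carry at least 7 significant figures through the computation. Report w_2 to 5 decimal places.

Secant update: w_(k+1) = w_k − f(w_k)·(w_k − w_(k-1))/(f(w_k) − f(w_(k-1))).
f(w_0) = 20.774100, f(w_1) = -4.969304
w_2 = 1.440000 - (-4.969304)·(1.440000 - 3.400000)/(-4.969304 - (20.774100)) = 1.818343; f(w_2) = -3.028360

1.81834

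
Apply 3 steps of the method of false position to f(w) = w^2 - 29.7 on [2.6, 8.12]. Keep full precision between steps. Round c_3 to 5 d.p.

5.42045

f(2.600000) = -22.940000, f(8.120000) = 36.234400
step 1: c = 4.739925, f(c) = -7.233107 < 0 → new bracket [4.739925, 8.120000]
step 2: c = 5.302379, f(c) = -1.584780 < 0 → new bracket [5.302379, 8.120000]
step 3: c = 5.420449, f(c) = -0.318736 < 0 → new bracket [5.420449, 8.120000]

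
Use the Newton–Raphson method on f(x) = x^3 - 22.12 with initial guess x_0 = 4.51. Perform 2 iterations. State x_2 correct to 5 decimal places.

2.89567

Newton update: x ← x − f(x)/f'(x).
f'(x) = 3x^2
x_0 = 4.510000: f = 69.613851, f' = 61.020300 → x_1 = 4.510000 - (69.613851)/(61.020300) = 3.369169
x_1 = 3.369169: f = 16.124447, f' = 34.053899 → x_2 = 3.369169 - (16.124447)/(34.053899) = 2.895671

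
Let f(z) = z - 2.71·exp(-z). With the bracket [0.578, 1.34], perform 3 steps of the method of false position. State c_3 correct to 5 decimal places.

0.99890

False-position update: c = (a·f(b) − b·f(a))/(f(b) − f(a)); replace the endpoint whose sign matches f(c).
f(0.578000) = -0.942362, f(1.340000) = 0.630398
step 1: c = 1.034573, f(c) = 0.071498 > 0 → new bracket [0.578000, 1.034573]
step 2: c = 1.002375, f(c) = 0.007787 > 0 → new bracket [0.578000, 1.002375]
step 3: c = 0.998897, f(c) = 0.000844 > 0 → new bracket [0.578000, 0.998897]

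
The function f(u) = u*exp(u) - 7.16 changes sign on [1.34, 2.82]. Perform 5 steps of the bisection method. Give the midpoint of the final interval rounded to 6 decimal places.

f(1.340000) = -2.042482, f(2.820000) = 40.150719 (opposite signs)
step 1: m = 2.080000, f(m) = 9.489295 > 0 → root in [1.340000, 2.080000]
step 2: m = 1.710000, f(m) = 2.294524 > 0 → root in [1.340000, 1.710000]
step 3: m = 1.525000, f(m) = -0.152406 < 0 → root in [1.525000, 1.710000]
step 4: m = 1.617500, f(m) = 0.992966 > 0 → root in [1.525000, 1.617500]
step 5: m = 1.571250, f(m) = 0.401892 > 0 → root in [1.525000, 1.571250]
Midpoint of [1.525000, 1.571250] = 1.548125

1.548125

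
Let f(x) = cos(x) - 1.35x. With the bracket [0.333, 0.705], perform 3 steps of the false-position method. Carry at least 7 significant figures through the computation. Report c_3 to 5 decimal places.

f(0.333000) = 0.495516, f(0.705000) = -0.190138
step 1: c = 0.601841, f(c) = 0.011810 > 0 → new bracket [0.601841, 0.705000]
step 2: c = 0.607873, f(c) = 0.000235 > 0 → new bracket [0.607873, 0.705000]
step 3: c = 0.607993, f(c) = 0.000005 > 0 → new bracket [0.607993, 0.705000]

0.60799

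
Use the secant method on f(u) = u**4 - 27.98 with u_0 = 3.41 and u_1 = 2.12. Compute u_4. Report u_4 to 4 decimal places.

2.2992

f(u_0) = 107.232710, f(u_1) = -7.780369
u_2 = 2.120000 - (-7.780369)·(2.120000 - 3.410000)/(-7.780369 - (107.232710)) = 2.207266; f(u_2) = -4.243411
u_3 = 2.207266 - (-4.243411)·(2.207266 - 2.120000)/(-4.243411 - (-7.780369)) = 2.311961; f(u_3) = 0.590774
u_4 = 2.311961 - (0.590774)·(2.311961 - 2.207266)/(0.590774 - (-4.243411)) = 2.299166; f(u_4) = -0.036447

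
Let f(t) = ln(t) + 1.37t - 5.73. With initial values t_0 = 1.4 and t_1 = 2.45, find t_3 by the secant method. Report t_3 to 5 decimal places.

3.30669

f(t_0) = -3.475528, f(t_1) = -1.477412
t_2 = 2.450000 - (-1.477412)·(2.450000 - 1.400000)/(-1.477412 - (-3.475528)) = 3.226373; f(t_2) = -0.138511
t_3 = 3.226373 - (-0.138511)·(3.226373 - 2.450000)/(-0.138511 - (-1.477412)) = 3.306689; f(t_3) = -0.003888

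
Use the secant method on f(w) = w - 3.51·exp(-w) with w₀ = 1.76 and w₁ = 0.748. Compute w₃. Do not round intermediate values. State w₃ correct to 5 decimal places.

1.13833

Secant update: w_(k+1) = w_k − f(w_k)·(w_k − w_(k-1))/(f(w_k) − f(w_(k-1))).
f(w_0) = 1.156123, f(w_1) = -0.913326
w_2 = 0.748000 - (-0.913326)·(0.748000 - 1.760000)/(-0.913326 - (1.156123)) = 1.194634; f(w_2) = 0.131754
w_3 = 1.194634 - (0.131754)·(1.194634 - 0.748000)/(0.131754 - (-0.913326)) = 1.138326; f(w_3) = 0.013881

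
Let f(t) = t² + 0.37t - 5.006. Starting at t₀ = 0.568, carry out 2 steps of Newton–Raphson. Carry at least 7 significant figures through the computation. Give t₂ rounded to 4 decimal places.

f'(t) = 2t + 0.37
t_0 = 0.568000: f = -4.473216, f' = 1.506000 → t_1 = 0.568000 - (-4.473216)/(1.506000) = 3.538263
t_1 = 3.538263: f = 8.822462, f' = 7.446526 → t_2 = 3.538263 - (8.822462)/(7.446526) = 2.353487

2.3535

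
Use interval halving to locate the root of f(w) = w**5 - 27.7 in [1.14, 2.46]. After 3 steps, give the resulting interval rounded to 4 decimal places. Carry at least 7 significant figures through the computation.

[1.8000, 1.9650]

f(1.140000) = -25.774585, f(2.460000) = 62.389782 (opposite signs)
step 1: m = 1.800000, f(m) = -8.804320 < 0 → root in [1.800000, 2.460000]
step 2: m = 2.130000, f(m) = 16.142773 > 0 → root in [1.800000, 2.130000]
step 3: m = 1.965000, f(m) = 1.596300 > 0 → root in [1.800000, 1.965000]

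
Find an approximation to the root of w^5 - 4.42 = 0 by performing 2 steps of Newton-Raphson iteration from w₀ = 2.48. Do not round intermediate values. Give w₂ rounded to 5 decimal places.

Newton update: w ← w − f(w)/f'(w).
f'(w) = 5w⁴
w_0 = 2.480000: f = 89.392002, f' = 189.137101 → w_1 = 2.480000 - (89.392002)/(189.137101) = 2.007369
w_1 = 2.007369: f = 28.173904, f' = 81.185619 → w_2 = 2.007369 - (28.173904)/(81.185619) = 1.660339

1.66034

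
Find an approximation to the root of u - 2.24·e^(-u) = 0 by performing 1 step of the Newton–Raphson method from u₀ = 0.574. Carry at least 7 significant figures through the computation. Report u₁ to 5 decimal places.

f'(u) = 1 + 2.24·e^(-u)
u_0 = 0.574000: f = -0.687720, f' = 2.261720 → u_1 = 0.574000 - (-0.687720)/(2.261720) = 0.878069

0.87807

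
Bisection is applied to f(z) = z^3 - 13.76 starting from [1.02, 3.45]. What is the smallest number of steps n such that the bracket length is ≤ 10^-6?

Initial width b − a = 3.45 − 1.02 = 2.430000.
After n steps the width is (b−a)/2^n; need (b−a)/2^n ≤ 10^-6.
So n ≥ log₂(2.430000/10^-6) = log₂(2430000.0000) ≈ 21.2125.
Hence n = 22.

22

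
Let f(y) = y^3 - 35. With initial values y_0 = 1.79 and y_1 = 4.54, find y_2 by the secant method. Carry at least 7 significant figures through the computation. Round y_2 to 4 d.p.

Secant update: y_(k+1) = y_k − f(y_k)·(y_k − y_(k-1))/(f(y_k) − f(y_(k-1))).
f(y_0) = -29.264661, f(y_1) = 58.576664
y_2 = 4.540000 - (58.576664)·(4.540000 - 1.790000)/(58.576664 - (-29.264661)) = 2.706173; f(y_2) = -15.181696

2.7062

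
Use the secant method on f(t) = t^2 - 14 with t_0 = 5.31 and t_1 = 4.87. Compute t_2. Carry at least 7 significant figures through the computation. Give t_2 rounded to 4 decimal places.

3.9155

Secant update: t_(k+1) = t_k − f(t_k)·(t_k − t_(k-1))/(f(t_k) − f(t_(k-1))).
f(t_0) = 14.196100, f(t_1) = 9.716900
t_2 = 4.870000 - (9.716900)·(4.870000 - 5.310000)/(9.716900 - (14.196100)) = 3.915491; f(t_2) = 1.331071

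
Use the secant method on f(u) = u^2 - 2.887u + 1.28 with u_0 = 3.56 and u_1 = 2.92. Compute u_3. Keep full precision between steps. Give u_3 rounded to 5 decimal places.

2.38444

f(u_0) = 3.675880, f(u_1) = 1.376360
u_2 = 2.920000 - (1.376360)·(2.920000 - 3.560000)/(1.376360 - (3.675880)) = 2.536933; f(u_2) = 0.391903
u_3 = 2.536933 - (0.391903)·(2.536933 - 2.920000)/(0.391903 - (1.376360)) = 2.384437; f(u_3) = 0.081671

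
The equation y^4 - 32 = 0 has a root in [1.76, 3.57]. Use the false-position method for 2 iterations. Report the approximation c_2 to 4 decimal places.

f(1.760000) = -22.404874, f(3.570000) = 130.432476
step 1: c = 2.025333, f(c) = -15.173805 < 0 → new bracket [2.025333, 3.570000]
step 2: c = 2.186305, f(c) = -9.152283 < 0 → new bracket [2.186305, 3.570000]

2.1863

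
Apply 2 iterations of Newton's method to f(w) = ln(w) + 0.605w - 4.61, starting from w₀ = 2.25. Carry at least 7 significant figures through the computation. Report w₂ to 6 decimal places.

4.965345

f'(w) = 1/w + 0.605
w_0 = 2.250000: f = -2.437820, f' = 1.049444 → w_1 = 2.250000 - (-2.437820)/(1.049444) = 4.572962
w_1 = 4.572962: f = -0.323197, f' = 0.823677 → w_2 = 4.572962 - (-0.323197)/(0.823677) = 4.965345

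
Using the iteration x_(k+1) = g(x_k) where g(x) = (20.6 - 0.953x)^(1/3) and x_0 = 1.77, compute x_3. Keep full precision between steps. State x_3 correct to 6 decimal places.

x_1 = g(1.770000) = 2.664332
x_2 = g(2.664332) = 2.623693
x_3 = g(2.623693) = 2.625567

2.625567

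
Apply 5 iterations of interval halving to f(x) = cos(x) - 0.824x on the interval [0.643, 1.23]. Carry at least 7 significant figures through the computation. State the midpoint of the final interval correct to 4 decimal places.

f(0.643000) = 0.270469, f(1.230000) = -0.679282 (opposite signs)
step 1: m = 0.936500, f(m) = -0.179065 < 0 → root in [0.643000, 0.936500]
step 2: m = 0.789750, f(m) = 0.053269 > 0 → root in [0.789750, 0.936500]
step 3: m = 0.863125, f(m) = -0.061149 < 0 → root in [0.789750, 0.863125]
step 4: m = 0.826437, f(m) = -0.003484 < 0 → root in [0.789750, 0.826437]
step 5: m = 0.808094, f(m) = 0.025009 > 0 → root in [0.808094, 0.826437]
Midpoint of [0.808094, 0.826437] = 0.817266

0.8173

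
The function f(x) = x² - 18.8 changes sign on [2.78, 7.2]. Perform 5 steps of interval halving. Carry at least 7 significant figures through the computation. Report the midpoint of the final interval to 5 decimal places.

f(2.780000) = -11.071600, f(7.200000) = 33.040000 (opposite signs)
step 1: m = 4.990000, f(m) = 6.100100 > 0 → root in [2.780000, 4.990000]
step 2: m = 3.885000, f(m) = -3.706775 < 0 → root in [3.885000, 4.990000]
step 3: m = 4.437500, f(m) = 0.891406 > 0 → root in [3.885000, 4.437500]
step 4: m = 4.161250, f(m) = -1.483998 < 0 → root in [4.161250, 4.437500]
step 5: m = 4.299375, f(m) = -0.315375 < 0 → root in [4.299375, 4.437500]
Midpoint of [4.299375, 4.437500] = 4.368437

4.36844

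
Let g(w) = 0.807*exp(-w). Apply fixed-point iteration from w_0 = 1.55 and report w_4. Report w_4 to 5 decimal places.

w_1 = g(1.550000) = 0.171284
w_2 = g(0.171284) = 0.679964
w_3 = g(0.679964) = 0.408855
w_4 = g(0.408855) = 0.536179

0.53618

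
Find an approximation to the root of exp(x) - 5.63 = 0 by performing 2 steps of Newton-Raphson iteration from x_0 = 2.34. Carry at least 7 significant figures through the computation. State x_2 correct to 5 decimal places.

1.73941

f'(x) = exp(x)
x_0 = 2.340000: f = 4.751237, f' = 10.381237 → x_1 = 2.340000 - (4.751237)/(10.381237) = 1.882325
x_1 = 1.882325: f = 0.938757, f' = 6.568757 → x_2 = 1.882325 - (0.938757)/(6.568757) = 1.739412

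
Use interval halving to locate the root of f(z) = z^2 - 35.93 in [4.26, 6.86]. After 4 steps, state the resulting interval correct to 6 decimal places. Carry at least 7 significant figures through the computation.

f(4.260000) = -17.782400, f(6.860000) = 11.129600 (opposite signs)
step 1: m = 5.560000, f(m) = -5.016400 < 0 → root in [5.560000, 6.860000]
step 2: m = 6.210000, f(m) = 2.634100 > 0 → root in [5.560000, 6.210000]
step 3: m = 5.885000, f(m) = -1.296775 < 0 → root in [5.885000, 6.210000]
step 4: m = 6.047500, f(m) = 0.642256 > 0 → root in [5.885000, 6.047500]

[5.885000, 6.047500]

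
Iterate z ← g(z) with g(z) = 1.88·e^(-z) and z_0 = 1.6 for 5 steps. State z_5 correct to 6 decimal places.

0.614455

z_1 = g(1.600000) = 0.379565
z_2 = g(0.379565) = 1.286218
z_3 = g(1.286218) = 0.519470
z_4 = g(0.519470) = 1.118291
z_5 = g(1.118291) = 0.614455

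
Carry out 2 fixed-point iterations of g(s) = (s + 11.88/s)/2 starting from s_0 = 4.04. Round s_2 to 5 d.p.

3.44701

s_1 = g(4.040000) = 3.490297
s_2 = g(3.490297) = 3.447009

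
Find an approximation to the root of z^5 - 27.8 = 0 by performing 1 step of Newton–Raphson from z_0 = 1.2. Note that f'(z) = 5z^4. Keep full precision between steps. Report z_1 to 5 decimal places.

z_0 = 1.200000: f = -25.311680, f' = 10.368000 → z_1 = 1.200000 - (-25.311680)/(10.368000) = 3.641327

3.64133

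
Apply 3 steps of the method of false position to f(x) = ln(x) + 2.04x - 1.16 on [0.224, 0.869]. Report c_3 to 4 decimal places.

0.7271

f(0.224000) = -2.199149, f(0.869000) = 0.472348
step 1: c = 0.754957, f(c) = 0.099019 > 0 → new bracket [0.224000, 0.754957]
step 2: c = 0.732081, f(c) = 0.021579 > 0 → new bracket [0.224000, 0.732081]
step 3: c = 0.727143, f(c) = 0.004741 > 0 → new bracket [0.224000, 0.727143]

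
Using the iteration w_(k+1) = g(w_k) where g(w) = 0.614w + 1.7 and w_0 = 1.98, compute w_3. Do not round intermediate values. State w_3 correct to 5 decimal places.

3.84301

w_1 = g(1.980000) = 2.915720
w_2 = g(2.915720) = 3.490252
w_3 = g(3.490252) = 3.843015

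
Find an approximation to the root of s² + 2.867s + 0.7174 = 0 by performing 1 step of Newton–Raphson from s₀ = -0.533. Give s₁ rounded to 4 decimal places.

-0.2406

f'(s) = 2s + 2.867
s_0 = -0.533000: f = -0.526622, f' = 1.801000 → s_1 = -0.533000 - (-0.526622)/(1.801000) = -0.240595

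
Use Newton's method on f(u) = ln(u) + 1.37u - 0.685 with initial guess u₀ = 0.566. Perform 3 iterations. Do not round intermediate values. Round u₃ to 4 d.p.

0.7299

Newton update: u ← u − f(u)/f'(u).
f'(u) = 1/u + 1.37
u_0 = 0.566000: f = -0.478741, f' = 3.136784 → u_1 = 0.566000 - (-0.478741)/(3.136784) = 0.718622
u_1 = 0.718622: f = -0.030909, f' = 2.761553 → u_2 = 0.718622 - (-0.030909)/(2.761553) = 0.729814
u_2 = 0.729814: f = -0.000120, f' = 2.740212 → u_3 = 0.729814 - (-0.000120)/(2.740212) = 0.729858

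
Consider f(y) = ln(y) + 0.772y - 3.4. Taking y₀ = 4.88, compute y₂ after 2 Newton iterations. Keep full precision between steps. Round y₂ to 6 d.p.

Newton update: y ← y − f(y)/f'(y).
f'(y) = 1/y + 0.772
y_0 = 4.880000: f = 1.952505, f' = 0.976918 → y_1 = 4.880000 - (1.952505)/(0.976918) = 2.881362
y_1 = 2.881362: f = -0.117325, f' = 1.119058 → y_2 = 2.881362 - (-0.117325)/(1.119058) = 2.986205

2.986205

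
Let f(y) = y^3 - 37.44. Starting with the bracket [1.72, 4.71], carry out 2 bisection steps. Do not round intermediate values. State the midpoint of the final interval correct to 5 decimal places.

3.58875

f(1.720000) = -32.351552, f(4.710000) = 67.047111 (opposite signs)
step 1: m = 3.215000, f(m) = -4.209037 < 0 → root in [3.215000, 4.710000]
step 2: m = 3.962500, f(m) = 24.776822 > 0 → root in [3.215000, 3.962500]
Midpoint of [3.215000, 3.962500] = 3.588750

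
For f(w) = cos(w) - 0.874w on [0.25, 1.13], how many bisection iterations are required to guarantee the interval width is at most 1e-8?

27

Initial width b − a = 1.13 − 0.25 = 0.880000.
After n steps the width is (b−a)/2^n; need (b−a)/2^n ≤ 1e-8.
So n ≥ log₂(0.880000/1e-8) = log₂(88000000.0000) ≈ 26.3910.
Hence n = 27.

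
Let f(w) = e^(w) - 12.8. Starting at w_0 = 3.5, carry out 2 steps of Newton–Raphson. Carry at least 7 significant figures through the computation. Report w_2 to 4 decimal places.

2.6004

Newton update: w ← w − f(w)/f'(w).
f'(w) = e^(w)
w_0 = 3.500000: f = 20.315452, f' = 33.115452 → w_1 = 3.500000 - (20.315452)/(33.115452) = 2.886527
w_1 = 2.886527: f = 5.130918, f' = 17.930918 → w_2 = 2.886527 - (5.130918)/(17.930918) = 2.600377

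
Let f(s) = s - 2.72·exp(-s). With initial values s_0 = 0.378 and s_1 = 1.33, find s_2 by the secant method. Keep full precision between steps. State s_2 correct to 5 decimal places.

1.05272

f(s_0) = -1.485827, f(s_1) = 0.610622
s_2 = 1.330000 - (0.610622)·(1.330000 - 0.378000)/(0.610622 - (-1.485827)) = 1.052716; f(s_2) = 0.103467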